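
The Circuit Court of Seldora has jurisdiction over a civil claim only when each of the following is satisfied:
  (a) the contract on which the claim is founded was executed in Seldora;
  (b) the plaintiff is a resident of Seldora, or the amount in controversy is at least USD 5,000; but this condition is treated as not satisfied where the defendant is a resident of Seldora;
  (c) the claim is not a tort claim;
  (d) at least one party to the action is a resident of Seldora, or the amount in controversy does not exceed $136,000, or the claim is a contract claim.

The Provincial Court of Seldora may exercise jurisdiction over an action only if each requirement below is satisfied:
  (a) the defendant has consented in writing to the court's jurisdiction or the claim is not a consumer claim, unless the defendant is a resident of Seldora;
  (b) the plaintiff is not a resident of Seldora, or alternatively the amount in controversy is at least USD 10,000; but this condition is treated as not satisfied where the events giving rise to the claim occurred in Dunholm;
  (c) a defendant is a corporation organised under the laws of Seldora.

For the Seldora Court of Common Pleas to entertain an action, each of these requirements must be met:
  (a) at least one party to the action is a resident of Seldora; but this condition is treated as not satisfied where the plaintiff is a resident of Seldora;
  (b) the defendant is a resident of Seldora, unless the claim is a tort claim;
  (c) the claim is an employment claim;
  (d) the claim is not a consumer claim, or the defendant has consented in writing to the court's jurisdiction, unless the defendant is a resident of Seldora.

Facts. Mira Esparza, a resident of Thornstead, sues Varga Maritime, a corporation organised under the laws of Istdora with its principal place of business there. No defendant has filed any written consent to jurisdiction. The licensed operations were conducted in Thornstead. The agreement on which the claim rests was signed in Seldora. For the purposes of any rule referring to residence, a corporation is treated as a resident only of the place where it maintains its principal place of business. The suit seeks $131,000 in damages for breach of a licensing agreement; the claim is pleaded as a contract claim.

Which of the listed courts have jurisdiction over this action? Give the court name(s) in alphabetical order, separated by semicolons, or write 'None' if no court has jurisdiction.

The Circuit Court of Seldora:
  (a) The contract was executed in Seldora. Met.
  (b) The amount in controversy is $131,000, which meets the USD 5,000 floor — that alternative is enough. The exception is not triggered, since the defendant resides in Istdora, not Seldora. Condition met.
  (c) The claim is a contract claim, not a tort claim. Condition met.
  (d) The amount in controversy is 131,000 dollars, within the $136,000 ceiling, so one alternative holds. Satisfied.
  → All conditions met; jurisdiction exists.
The Provincial Court of Seldora:
  (a) The claim is a contract claim, not a consumer claim, which satisfies one of the alternatives. Met.
  (b) The plaintiff resides in Thornstead, which is not Seldora, so one alternative holds. The carve-out does not apply: the operative events occurred in Thornstead, not Dunholm. Met.
  (c) The corporate defendant(s) are organised in Istdora, not Seldora. Not met.
  → At least one condition fails; no jurisdiction.
The Seldora Court of Common Pleas:
  (a) No party resides in Seldora. Not satisfied.
  (b) The defendant resides in Istdora, not Seldora. The proviso offers no rescue either, since the claim is a contract claim, not a tort claim. Condition not met.
  (c) The claim is a contract claim, not an employment claim. Not satisfied.
  (d) The claim is a contract claim, not a consumer claim, so this disjunct is met. Met.
  → No jurisdiction.

the Circuit Court of Seldora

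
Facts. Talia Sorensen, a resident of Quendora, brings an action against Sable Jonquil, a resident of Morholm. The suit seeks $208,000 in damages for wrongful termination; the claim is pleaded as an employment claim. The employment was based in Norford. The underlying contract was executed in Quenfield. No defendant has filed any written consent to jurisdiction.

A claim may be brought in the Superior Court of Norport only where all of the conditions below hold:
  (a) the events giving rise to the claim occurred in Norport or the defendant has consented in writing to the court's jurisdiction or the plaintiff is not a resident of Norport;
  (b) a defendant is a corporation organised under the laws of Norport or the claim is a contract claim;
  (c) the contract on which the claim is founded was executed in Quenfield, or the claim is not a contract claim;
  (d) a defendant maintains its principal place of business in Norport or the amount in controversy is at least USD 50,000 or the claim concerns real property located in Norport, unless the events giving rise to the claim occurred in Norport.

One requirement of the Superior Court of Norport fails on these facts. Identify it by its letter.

The Superior Court of Norport:
  (a) The plaintiff resides in Quendora, which is not Norport, so this disjunct is met. Condition met.
  (b) No defendant is a corporation; the claim is an employment claim, not a contract claim — no alternative holds. Not satisfied.
  (c) The contract was executed in Quenfield, which satisfies one of the alternatives. Satisfied.
  (d) The amount in controversy is $208,000, which meets the 50,000 dollars floor — that alternative is enough. Satisfied.
Only condition (b) fails.

(b)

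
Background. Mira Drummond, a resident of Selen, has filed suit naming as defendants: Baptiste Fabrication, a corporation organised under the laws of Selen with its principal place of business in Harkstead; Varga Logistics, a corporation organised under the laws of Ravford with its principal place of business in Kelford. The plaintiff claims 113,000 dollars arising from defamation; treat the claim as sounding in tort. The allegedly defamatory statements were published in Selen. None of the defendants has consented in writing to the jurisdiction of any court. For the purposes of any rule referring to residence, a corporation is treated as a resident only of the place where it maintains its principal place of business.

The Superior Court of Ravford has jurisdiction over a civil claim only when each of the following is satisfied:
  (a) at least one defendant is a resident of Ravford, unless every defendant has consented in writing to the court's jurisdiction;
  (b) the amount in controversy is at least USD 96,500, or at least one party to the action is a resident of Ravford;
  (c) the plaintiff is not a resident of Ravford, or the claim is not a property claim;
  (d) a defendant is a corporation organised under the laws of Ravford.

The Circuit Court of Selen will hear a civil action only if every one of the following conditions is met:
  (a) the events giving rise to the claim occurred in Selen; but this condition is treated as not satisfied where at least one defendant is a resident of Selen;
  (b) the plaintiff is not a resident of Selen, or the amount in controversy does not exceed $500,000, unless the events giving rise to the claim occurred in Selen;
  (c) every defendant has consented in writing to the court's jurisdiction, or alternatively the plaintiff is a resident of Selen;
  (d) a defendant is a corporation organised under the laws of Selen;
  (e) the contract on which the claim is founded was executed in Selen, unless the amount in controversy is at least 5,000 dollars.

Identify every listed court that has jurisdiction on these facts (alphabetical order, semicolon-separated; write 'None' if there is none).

the Circuit Court of Selen

The Superior Court of Ravford:
  (a) No defendant resides in Ravford (they reside in Harkstead, Kelford). And no such written consent has been filed, so the proviso does not save it. Not satisfied.
  (b) The amount in controversy is $113,000, which meets the 96,500 dollars floor, which satisfies one of the alternatives. Satisfied.
  (c) The plaintiff resides in Selen, which is not Ravford, which satisfies one of the alternatives. Condition met.
  (d) Varga Logistics is organised under the laws of Ravford. Satisfied.
  → The court lacks jurisdiction.
The Circuit Court of Selen:
  (a) The operative events occurred in Selen. And the carve-out is inapplicable — no defendant resides in Selen (they reside in Harkstead, Kelford). Met.
  (b) The amount in controversy is $113,000, within the USD 500,000 ceiling, so one alternative holds. Satisfied.
  (c) The plaintiff resides in Selen, so this disjunct is met. Met.
  (d) Baptiste Fabrication is organised under the laws of Selen. Met.
  (e) No contract (and hence no place of execution) is alleged. However, the amount in controversy is 113,000 dollars, which meets the USD 5,000 floor, so the 'unless' proviso supplies this condition. Condition met.
  → Jurisdiction lies.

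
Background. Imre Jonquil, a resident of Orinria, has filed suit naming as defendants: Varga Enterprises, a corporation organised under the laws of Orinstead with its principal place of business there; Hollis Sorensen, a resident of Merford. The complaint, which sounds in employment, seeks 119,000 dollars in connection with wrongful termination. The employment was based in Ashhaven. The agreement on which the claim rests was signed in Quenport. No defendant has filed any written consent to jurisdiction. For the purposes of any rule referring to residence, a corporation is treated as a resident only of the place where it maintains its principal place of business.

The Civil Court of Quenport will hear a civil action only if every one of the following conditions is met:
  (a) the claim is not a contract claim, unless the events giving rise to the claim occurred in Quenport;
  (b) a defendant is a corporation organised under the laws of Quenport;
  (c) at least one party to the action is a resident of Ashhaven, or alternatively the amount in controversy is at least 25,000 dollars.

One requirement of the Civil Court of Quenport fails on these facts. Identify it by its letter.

The Civil Court of Quenport:
  (a) The claim is an employment claim, not a contract claim. Met.
  (b) The corporate defendant(s) are organised in Orinstead, not Quenport. Not met.
  (c) The amount in controversy is $119,000, which meets the USD 25,000 floor, so this disjunct is met. Satisfied.
Only condition (b) fails.

(b)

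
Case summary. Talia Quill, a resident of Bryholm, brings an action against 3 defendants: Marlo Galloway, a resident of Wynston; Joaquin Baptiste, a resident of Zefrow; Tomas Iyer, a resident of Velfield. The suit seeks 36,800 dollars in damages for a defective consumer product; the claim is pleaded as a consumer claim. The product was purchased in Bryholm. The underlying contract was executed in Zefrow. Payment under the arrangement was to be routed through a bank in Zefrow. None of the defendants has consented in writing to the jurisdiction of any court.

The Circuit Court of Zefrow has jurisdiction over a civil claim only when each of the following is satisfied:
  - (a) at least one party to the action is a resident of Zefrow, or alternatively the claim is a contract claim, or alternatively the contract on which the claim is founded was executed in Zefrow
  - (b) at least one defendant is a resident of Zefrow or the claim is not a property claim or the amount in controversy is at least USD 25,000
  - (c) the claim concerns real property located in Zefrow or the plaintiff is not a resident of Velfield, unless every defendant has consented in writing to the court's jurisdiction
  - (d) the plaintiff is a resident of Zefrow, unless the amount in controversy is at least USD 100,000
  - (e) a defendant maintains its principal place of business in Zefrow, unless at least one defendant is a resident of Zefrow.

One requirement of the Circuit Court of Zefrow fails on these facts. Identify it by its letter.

(d)

The Circuit Court of Zefrow:
  (a) Joaquin Baptiste resides in Zefrow, so one alternative holds. Satisfied.
  (b) Joaquin Baptiste resides in Zefrow, which satisfies one of the alternatives. Met.
  (c) The plaintiff resides in Bryholm, which is not Velfield, so this disjunct is met. Satisfied.
  (d) The plaintiff resides in Bryholm, not Zefrow. And the amount in controversy is 36,800 dollars, below the 100,000 dollars floor, so the proviso does not save it. Fails.
  (e) No defendant is a corporation. However, Joaquin Baptiste resides in Zefrow, so the 'unless' proviso supplies this condition. Satisfied.
Only condition (d) fails.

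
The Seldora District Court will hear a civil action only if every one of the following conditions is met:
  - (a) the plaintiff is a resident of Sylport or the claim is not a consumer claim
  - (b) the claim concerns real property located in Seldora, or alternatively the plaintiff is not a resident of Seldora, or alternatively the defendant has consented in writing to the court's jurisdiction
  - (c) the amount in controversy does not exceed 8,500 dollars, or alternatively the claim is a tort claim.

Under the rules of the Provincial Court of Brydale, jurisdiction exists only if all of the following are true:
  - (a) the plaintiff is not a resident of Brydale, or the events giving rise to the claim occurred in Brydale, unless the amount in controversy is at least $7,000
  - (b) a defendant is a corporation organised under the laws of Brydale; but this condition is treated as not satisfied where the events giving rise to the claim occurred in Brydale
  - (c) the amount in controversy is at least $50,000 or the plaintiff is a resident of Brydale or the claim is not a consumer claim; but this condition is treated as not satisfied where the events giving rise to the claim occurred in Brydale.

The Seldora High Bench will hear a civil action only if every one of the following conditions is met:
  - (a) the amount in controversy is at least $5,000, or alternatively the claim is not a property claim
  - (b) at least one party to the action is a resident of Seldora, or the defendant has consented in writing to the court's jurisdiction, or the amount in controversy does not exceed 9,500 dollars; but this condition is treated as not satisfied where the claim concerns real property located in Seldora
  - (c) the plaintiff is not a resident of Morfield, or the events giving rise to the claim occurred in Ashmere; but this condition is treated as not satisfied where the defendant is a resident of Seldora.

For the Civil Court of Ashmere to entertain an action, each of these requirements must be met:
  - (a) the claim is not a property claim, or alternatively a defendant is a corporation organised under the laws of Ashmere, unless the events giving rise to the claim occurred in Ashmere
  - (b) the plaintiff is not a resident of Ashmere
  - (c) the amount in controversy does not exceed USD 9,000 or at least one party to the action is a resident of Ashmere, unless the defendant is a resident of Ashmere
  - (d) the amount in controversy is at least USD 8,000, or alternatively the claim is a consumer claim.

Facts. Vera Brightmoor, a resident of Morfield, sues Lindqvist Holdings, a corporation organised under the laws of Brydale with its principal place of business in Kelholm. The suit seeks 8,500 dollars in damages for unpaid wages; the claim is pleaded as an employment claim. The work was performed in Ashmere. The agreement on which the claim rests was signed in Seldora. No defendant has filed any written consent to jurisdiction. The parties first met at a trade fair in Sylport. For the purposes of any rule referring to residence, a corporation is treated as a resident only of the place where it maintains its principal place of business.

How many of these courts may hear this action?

The Seldora District Court:
  (a) The claim is an employment claim, not a consumer claim, so one alternative holds. Met.
  (b) The plaintiff resides in Morfield, which is not Seldora — that alternative is enough. Satisfied.
  (c) The amount in controversy is 8,500 dollars, within the USD 8,500 ceiling, so this disjunct is met. Satisfied.
  → Jurisdiction lies.
The Provincial Court of Brydale:
  (a) The plaintiff resides in Morfield, which is not Brydale, so this disjunct is met. Condition met.
  (b) Lindqvist Holdings is organised under the laws of Brydale. And the carve-out is inapplicable — the operative events occurred in Ashmere, not Brydale. Met.
  (c) The claim is an employment claim, not a consumer claim, so this disjunct is met. The carve-out does not apply: the operative events occurred in Ashmere, not Brydale. Satisfied.
  → The court has jurisdiction.
The Seldora High Bench:
  (a) The amount in controversy is 8,500 dollars, which meets the $5,000 floor, which satisfies one of the alternatives. Condition met.
  (b) The amount in controversy is 8,500 dollars, within the 9,500 dollars ceiling — that alternative is enough. The exception is not triggered, since the claim does not concern real property. Condition met.
  (c) The operative events occurred in Ashmere, so this disjunct is met. The carve-out does not apply: the defendant resides in Kelholm, not Seldora. Condition met.
  → The court has jurisdiction.
The Civil Court of Ashmere:
  (a) The claim is an employment claim, not a property claim, which satisfies one of the alternatives. Satisfied.
  (b) The plaintiff resides in Morfield, which is not Ashmere. Satisfied.
  (c) The amount in controversy is $8,500, within the USD 9,000 ceiling, so this disjunct is met. Satisfied.
  (d) The amount in controversy is USD 8,500, which meets the 8,000 dollars floor — that alternative is enough. Met.
  → The court has jurisdiction.
Courts with jurisdiction: the Seldora District Court, the Provincial Court of Brydale, the Seldora High Bench, the Civil Court of Ashmere — 4 in total.

4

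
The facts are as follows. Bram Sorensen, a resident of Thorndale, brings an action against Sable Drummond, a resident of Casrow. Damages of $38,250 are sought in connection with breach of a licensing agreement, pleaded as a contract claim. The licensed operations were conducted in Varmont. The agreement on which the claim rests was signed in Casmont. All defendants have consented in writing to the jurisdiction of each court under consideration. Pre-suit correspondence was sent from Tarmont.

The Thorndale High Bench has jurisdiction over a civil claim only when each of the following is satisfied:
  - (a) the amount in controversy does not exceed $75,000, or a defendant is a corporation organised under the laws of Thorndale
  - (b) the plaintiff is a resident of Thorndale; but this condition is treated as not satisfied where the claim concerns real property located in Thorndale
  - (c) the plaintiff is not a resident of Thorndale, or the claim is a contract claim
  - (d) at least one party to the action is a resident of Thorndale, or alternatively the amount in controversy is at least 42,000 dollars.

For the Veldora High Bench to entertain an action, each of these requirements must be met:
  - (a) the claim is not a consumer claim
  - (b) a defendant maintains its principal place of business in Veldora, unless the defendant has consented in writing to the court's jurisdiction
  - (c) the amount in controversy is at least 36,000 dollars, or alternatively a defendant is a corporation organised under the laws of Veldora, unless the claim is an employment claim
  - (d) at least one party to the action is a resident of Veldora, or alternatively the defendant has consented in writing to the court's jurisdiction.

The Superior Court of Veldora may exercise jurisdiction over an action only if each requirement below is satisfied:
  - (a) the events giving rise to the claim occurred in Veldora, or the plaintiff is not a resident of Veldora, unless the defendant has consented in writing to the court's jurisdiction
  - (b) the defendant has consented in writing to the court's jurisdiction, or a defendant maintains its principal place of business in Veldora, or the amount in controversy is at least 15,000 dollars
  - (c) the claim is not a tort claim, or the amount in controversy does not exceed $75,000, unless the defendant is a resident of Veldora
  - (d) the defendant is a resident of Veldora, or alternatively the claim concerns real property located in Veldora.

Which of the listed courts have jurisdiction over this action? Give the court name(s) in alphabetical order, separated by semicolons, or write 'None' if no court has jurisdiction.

The Thorndale High Bench:
  (a) The amount in controversy is USD 38,250, within the USD 75,000 ceiling, so this disjunct is met. Satisfied.
  (b) The plaintiff resides in Thorndale. The exception is not triggered, since the claim does not concern real property. Satisfied.
  (c) The claim is a contract claim, which satisfies one of the alternatives. Condition met.
  (d) Bram Sorensen resides in Thorndale — that alternative is enough. Satisfied.
  → Every requirement is satisfied — jurisdiction.
The Veldora High Bench:
  (a) The claim is a contract claim, not a consumer claim. Condition met.
  (b) No defendant is a corporation. However, every defendant has filed written consent, so the 'unless' proviso supplies this condition. Satisfied.
  (c) The amount in controversy is USD 38,250, which meets the 36,000 dollars floor — that alternative is enough. Met.
  (d) Every defendant has filed written consent, so one alternative holds. Condition met.
  → Every requirement is satisfied — jurisdiction.
The Superior Court of Veldora:
  (a) The plaintiff resides in Thorndale, which is not Veldora, so one alternative holds. Met.
  (b) Every defendant has filed written consent — that alternative is enough. Satisfied.
  (c) The claim is a contract claim, not a tort claim, which satisfies one of the alternatives. Satisfied.
  (d) The defendant resides in Casrow, not Veldora; the claim does not concern real property — no alternative holds. Not met.
  → At least one condition fails; no jurisdiction.

the Thorndale High Bench; the Veldora High Bench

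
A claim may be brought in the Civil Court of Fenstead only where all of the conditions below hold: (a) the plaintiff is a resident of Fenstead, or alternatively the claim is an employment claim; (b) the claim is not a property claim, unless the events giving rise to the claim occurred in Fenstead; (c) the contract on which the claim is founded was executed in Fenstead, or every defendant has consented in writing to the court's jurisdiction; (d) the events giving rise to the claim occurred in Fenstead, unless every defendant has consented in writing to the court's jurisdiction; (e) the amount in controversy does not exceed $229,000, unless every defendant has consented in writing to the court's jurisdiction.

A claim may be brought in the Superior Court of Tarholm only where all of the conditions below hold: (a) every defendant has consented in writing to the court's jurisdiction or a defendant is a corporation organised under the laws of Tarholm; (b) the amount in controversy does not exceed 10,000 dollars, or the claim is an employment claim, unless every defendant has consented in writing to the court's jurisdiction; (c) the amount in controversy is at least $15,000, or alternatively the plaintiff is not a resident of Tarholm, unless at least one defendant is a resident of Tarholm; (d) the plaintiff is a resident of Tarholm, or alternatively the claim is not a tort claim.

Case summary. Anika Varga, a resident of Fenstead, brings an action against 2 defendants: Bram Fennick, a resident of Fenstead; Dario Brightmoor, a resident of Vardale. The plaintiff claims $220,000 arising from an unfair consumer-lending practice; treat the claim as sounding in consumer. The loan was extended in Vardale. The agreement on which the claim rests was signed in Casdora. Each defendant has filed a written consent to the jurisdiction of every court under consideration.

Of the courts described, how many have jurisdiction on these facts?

The Civil Court of Fenstead:
  (a) The plaintiff resides in Fenstead, so one alternative holds. Met.
  (b) The claim is a consumer claim, not a property claim. Satisfied.
  (c) Every defendant has filed written consent, so this disjunct is met. Satisfied.
  (d) The operative events occurred in Vardale, not Fenstead. The proviso rescues it, though: every defendant has filed written consent. Condition met.
  (e) The amount in controversy is USD 220,000, within the 229,000 dollars ceiling. Met.
  → Every requirement is satisfied — jurisdiction.
The Superior Court of Tarholm:
  (a) Every defendant has filed written consent — that alternative is enough. Met.
  (b) The amount in controversy is USD 220,000, above the 10,000 dollars ceiling; the claim is a consumer claim, not an employment claim — no alternative holds. However, every defendant has filed written consent, so the 'unless' proviso supplies this condition. Satisfied.
  (c) The amount in controversy is USD 220,000, which meets the $15,000 floor — that alternative is enough. Met.
  (d) The claim is a consumer claim, not a tort claim — that alternative is enough. Satisfied.
  → All conditions met; jurisdiction exists.
Courts with jurisdiction: the Civil Court of Fenstead, the Superior Court of Tarholm — 2 in total.

2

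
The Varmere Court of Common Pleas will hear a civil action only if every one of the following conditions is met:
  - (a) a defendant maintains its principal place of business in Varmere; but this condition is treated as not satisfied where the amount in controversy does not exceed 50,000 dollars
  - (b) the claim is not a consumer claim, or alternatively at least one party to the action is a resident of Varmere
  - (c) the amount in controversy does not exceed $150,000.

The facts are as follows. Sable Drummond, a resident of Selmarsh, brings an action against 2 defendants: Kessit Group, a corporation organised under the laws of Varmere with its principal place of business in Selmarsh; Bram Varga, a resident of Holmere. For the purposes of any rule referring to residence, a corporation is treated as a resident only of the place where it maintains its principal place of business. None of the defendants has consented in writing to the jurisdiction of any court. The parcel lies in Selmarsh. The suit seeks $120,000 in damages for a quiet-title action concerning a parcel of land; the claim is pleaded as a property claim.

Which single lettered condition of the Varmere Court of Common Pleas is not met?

(a)

The Varmere Court of Common Pleas:
  (a) The corporate defendant(s) have their principal place of business in Selmarsh, not Varmere. Condition not met.
  (b) The claim is a property claim, not a consumer claim, so one alternative holds. Satisfied.
  (c) The amount in controversy is 120,000 dollars, within the USD 150,000 ceiling. Met.
Only condition (a) fails.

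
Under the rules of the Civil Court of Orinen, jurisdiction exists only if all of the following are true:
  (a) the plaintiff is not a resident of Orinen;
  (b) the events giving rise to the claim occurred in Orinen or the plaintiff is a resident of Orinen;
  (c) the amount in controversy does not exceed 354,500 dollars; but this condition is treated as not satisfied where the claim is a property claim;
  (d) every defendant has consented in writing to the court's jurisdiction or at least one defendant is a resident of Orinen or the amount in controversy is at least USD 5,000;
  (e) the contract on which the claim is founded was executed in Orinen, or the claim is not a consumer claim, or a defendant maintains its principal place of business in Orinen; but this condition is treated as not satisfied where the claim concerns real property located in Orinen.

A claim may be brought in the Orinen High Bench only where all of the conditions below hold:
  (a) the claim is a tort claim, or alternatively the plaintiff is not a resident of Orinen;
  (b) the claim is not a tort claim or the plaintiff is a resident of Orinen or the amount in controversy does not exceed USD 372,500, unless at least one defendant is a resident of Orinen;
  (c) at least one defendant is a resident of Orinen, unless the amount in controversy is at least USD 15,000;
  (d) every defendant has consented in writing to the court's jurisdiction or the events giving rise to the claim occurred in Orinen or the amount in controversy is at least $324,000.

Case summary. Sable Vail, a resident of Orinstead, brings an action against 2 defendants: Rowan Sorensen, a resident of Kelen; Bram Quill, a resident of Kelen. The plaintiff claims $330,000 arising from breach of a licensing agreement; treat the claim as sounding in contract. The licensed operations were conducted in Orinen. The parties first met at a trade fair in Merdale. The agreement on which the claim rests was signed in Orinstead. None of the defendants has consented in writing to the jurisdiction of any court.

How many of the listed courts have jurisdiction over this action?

The Civil Court of Orinen:
  (a) The plaintiff resides in Orinstead, which is not Orinen. Satisfied.
  (b) The operative events occurred in Orinen, so one alternative holds. Satisfied.
  (c) The amount in controversy is USD 330,000, within the 354,500 dollars ceiling. The carve-out does not apply: the claim is a contract claim, not a property claim. Satisfied.
  (d) The amount in controversy is $330,000, which meets the $5,000 floor, so one alternative holds. Met.
  (e) The claim is a contract claim, not a consumer claim, so this disjunct is met. And the carve-out is inapplicable — the claim does not concern real property. Met.
  → All conditions met; jurisdiction exists.
The Orinen High Bench:
  (a) The plaintiff resides in Orinstead, which is not Orinen, which satisfies one of the alternatives. Met.
  (b) The claim is a contract claim, not a tort claim, which satisfies one of the alternatives. Met.
  (c) No defendant resides in Orinen (they reside in Kelen, Kelen). However, the amount in controversy is 330,000 dollars, which meets the 15,000 dollars floor, so the 'unless' proviso supplies this condition. Satisfied.
  (d) The operative events occurred in Orinen, which satisfies one of the alternatives. Condition met.
  → The court has jurisdiction.
Courts with jurisdiction: the Civil Court of Orinen, the Orinen High Bench — 2 in total.

2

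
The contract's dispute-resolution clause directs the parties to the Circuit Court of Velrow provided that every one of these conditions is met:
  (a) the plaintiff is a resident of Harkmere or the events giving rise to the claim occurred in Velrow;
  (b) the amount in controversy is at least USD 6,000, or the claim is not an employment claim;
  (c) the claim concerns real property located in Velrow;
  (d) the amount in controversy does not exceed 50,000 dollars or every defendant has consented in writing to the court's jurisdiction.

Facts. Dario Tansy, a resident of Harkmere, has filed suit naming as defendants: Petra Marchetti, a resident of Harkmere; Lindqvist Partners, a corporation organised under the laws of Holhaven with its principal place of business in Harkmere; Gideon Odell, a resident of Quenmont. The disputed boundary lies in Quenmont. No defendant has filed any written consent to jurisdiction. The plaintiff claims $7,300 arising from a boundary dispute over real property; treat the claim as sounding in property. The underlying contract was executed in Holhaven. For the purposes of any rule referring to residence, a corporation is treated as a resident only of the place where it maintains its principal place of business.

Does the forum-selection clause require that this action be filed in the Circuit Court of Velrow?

No

The Circuit Court of Velrow:
  (a) The plaintiff resides in Harkmere — that alternative is enough. Condition met.
  (b) The amount in controversy is 7,300 dollars, which meets the $6,000 floor, so one alternative holds. Satisfied.
  (c) The property lies in Quenmont, not Velrow. Not satisfied.
  (d) The amount in controversy is USD 7,300, within the 50,000 dollars ceiling, so one alternative holds. Condition met.
  → Forum clause is not triggered.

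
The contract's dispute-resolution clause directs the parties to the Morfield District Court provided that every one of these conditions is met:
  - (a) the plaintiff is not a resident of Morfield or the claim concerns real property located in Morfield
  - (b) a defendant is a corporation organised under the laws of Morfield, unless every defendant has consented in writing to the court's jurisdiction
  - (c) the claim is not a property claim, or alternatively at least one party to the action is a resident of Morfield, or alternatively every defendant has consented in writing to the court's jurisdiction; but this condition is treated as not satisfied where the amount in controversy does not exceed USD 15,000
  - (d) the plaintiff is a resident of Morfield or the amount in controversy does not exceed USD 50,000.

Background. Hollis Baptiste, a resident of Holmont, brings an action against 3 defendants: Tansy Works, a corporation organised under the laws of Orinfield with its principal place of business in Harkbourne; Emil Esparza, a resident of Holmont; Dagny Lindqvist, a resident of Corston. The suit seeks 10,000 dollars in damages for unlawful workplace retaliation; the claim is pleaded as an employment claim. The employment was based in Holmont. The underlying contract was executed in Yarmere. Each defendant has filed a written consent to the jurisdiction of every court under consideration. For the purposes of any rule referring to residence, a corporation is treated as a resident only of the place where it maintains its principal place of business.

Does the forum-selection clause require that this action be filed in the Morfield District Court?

The Morfield District Court:
  (a) The plaintiff resides in Holmont, which is not Morfield, so one alternative holds. Met.
  (b) The corporate defendant(s) are organised in Orinfield, not Morfield. However, every defendant has filed written consent, so the 'unless' proviso supplies this condition. Satisfied.
  (c) The claim is an employment claim, not a property claim — that alternative is enough. But the amount in controversy is 10,000 dollars, within the 15,000 dollars ceiling, triggering the carve-out and defeating this condition. Not met.
  (d) The amount in controversy is 10,000 dollars, within the 50,000 dollars ceiling, so one alternative holds. Met.
  → Forum clause is not triggered.

No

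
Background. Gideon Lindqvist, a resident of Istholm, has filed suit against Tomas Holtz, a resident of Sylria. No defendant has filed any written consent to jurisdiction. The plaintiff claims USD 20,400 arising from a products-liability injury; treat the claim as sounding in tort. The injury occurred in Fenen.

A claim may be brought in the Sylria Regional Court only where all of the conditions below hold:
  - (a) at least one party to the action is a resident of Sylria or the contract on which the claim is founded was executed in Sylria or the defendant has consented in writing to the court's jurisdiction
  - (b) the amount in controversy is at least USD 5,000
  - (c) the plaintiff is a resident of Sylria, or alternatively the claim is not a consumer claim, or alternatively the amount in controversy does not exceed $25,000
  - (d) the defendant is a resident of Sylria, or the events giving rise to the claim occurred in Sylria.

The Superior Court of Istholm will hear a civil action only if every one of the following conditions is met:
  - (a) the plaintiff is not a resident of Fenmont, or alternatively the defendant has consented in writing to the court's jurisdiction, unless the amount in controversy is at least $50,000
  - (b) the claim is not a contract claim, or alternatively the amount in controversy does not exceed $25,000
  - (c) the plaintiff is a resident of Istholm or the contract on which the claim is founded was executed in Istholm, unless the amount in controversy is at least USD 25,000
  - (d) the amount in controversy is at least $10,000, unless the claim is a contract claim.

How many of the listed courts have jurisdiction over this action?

2

The Sylria Regional Court:
  (a) Tomas Holtz resides in Sylria — that alternative is enough. Condition met.
  (b) The amount in controversy is USD 20,400, which meets the $5,000 floor. Met.
  (c) The claim is a tort claim, not a consumer claim — that alternative is enough. Met.
  (d) The defendant resides in Sylria, which satisfies one of the alternatives. Satisfied.
  → The court has jurisdiction.
The Superior Court of Istholm:
  (a) The plaintiff resides in Istholm, which is not Fenmont, so one alternative holds. Met.
  (b) The claim is a tort claim, not a contract claim, which satisfies one of the alternatives. Condition met.
  (c) The plaintiff resides in Istholm, so this disjunct is met. Condition met.
  (d) The amount in controversy is 20,400 dollars, which meets the $10,000 floor. Satisfied.
  → The court has jurisdiction.
Courts with jurisdiction: the Sylria Regional Court, the Superior Court of Istholm — 2 in total.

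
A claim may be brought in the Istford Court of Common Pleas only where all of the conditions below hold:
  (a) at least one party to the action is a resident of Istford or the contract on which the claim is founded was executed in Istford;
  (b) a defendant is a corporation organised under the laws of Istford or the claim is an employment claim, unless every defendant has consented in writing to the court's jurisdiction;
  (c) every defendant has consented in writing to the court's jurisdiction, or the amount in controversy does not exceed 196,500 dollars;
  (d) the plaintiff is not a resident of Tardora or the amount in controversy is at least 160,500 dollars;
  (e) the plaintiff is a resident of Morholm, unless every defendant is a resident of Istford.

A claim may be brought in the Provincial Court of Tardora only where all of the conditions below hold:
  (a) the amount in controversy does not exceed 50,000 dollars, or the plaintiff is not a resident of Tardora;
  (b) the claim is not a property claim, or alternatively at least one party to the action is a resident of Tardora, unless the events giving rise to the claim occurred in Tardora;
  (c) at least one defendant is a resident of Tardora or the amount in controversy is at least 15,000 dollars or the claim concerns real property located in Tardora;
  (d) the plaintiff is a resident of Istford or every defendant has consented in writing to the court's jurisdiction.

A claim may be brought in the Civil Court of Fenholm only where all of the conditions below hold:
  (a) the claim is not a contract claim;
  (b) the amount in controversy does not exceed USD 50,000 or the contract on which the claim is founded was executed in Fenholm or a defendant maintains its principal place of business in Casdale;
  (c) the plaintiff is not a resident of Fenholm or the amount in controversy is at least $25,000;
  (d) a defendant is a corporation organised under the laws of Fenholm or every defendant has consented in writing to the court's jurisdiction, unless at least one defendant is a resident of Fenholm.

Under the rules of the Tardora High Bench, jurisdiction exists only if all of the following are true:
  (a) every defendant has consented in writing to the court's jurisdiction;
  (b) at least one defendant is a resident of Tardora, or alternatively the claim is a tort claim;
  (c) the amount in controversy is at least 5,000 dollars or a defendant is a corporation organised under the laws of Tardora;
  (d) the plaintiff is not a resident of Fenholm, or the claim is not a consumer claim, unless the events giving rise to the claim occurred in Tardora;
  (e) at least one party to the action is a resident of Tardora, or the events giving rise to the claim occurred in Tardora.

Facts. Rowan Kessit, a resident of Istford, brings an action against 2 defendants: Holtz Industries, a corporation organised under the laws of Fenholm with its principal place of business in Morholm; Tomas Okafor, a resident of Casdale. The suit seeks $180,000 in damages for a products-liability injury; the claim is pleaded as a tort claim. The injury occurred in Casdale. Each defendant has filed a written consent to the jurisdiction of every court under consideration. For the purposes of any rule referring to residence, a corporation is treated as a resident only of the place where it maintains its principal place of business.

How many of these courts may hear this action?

The Istford Court of Common Pleas:
  (a) Rowan Kessit resides in Istford, so one alternative holds. Met.
  (b) The corporate defendant(s) are organised in Fenholm, not Istford; the claim is a tort claim, not an employment claim — every alternative fails. The proviso rescues it, though: every defendant has filed written consent. Satisfied.
  (c) Every defendant has filed written consent, which satisfies one of the alternatives. Met.
  (d) The plaintiff resides in Istford, which is not Tardora, so one alternative holds. Satisfied.
  (e) The plaintiff resides in Istford, not Morholm. And the defendants reside as follows — Holtz Industries in Morholm, Tomas Okafor in Casdale — not all in Istford, so the proviso does not save it. Fails.
  → The court lacks jurisdiction.
The Provincial Court of Tardora:
  (a) The plaintiff resides in Istford, which is not Tardora, so one alternative holds. Satisfied.
  (b) The claim is a tort claim, not a property claim, so one alternative holds. Condition met.
  (c) The amount in controversy is 180,000 dollars, which meets the 15,000 dollars floor, so one alternative holds. Condition met.
  (d) The plaintiff resides in Istford, so one alternative holds. Condition met.
  → The court has jurisdiction.
The Civil Court of Fenholm:
  (a) The claim is a tort claim, not a contract claim. Condition met.
  (b) The amount in controversy is 180,000 dollars, above the USD 50,000 ceiling; no contract (and hence no place of execution) is alleged; the corporate defendant(s) have their principal place of business in Morholm, not Casdale — none of the alternatives is met. Condition not met.
  (c) The plaintiff resides in Istford, which is not Fenholm — that alternative is enough. Met.
  (d) Holtz Industries is organised under the laws of Fenholm — that alternative is enough. Met.
  → Not every requirement is met — no jurisdiction.
The Tardora High Bench:
  (a) Every defendant has filed written consent. Met.
  (b) The claim is a tort claim, so this disjunct is met. Satisfied.
  (c) The amount in controversy is 180,000 dollars, which meets the $5,000 floor, which satisfies one of the alternatives. Met.
  (d) The plaintiff resides in Istford, which is not Fenholm, so one alternative holds. Met.
  (e) No party resides in Tardora; the operative events occurred in Casdale, not Tardora — no alternative holds. Fails.
  → No jurisdiction.
Courts with jurisdiction: the Provincial Court of Tardora — 1 in total.

1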